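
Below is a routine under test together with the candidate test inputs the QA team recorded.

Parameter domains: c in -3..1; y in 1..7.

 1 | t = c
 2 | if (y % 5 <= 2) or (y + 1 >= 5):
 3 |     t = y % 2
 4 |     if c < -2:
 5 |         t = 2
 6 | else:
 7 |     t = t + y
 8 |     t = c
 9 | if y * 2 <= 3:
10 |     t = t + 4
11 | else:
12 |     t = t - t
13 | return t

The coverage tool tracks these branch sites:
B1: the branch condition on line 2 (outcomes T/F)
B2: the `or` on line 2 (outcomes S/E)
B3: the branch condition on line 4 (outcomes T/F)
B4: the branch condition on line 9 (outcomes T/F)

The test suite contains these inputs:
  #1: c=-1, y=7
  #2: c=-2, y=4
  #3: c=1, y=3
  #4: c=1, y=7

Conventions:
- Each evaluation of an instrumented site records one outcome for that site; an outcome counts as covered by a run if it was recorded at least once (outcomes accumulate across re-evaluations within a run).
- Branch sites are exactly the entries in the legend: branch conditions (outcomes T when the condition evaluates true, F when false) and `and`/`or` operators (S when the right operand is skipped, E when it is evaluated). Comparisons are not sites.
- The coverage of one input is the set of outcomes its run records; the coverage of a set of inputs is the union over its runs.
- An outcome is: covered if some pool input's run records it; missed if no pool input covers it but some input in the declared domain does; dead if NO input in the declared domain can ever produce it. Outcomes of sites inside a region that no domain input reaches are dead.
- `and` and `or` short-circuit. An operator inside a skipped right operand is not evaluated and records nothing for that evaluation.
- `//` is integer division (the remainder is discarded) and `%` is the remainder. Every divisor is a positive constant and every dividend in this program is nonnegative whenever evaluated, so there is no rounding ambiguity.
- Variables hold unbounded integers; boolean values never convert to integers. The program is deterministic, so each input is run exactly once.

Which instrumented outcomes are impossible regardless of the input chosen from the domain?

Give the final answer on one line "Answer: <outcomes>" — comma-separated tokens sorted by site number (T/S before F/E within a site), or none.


checking every outcome against all 35 domain inputs:
  reachable outcomes have witnesses, e.g. B1=T (e.g. c=-3, y=1), B1=F (e.g. c=-3, y=3), B2=S (e.g. c=-3, y=1), B2=E (e.g. c=-3, y=3)
Answer: none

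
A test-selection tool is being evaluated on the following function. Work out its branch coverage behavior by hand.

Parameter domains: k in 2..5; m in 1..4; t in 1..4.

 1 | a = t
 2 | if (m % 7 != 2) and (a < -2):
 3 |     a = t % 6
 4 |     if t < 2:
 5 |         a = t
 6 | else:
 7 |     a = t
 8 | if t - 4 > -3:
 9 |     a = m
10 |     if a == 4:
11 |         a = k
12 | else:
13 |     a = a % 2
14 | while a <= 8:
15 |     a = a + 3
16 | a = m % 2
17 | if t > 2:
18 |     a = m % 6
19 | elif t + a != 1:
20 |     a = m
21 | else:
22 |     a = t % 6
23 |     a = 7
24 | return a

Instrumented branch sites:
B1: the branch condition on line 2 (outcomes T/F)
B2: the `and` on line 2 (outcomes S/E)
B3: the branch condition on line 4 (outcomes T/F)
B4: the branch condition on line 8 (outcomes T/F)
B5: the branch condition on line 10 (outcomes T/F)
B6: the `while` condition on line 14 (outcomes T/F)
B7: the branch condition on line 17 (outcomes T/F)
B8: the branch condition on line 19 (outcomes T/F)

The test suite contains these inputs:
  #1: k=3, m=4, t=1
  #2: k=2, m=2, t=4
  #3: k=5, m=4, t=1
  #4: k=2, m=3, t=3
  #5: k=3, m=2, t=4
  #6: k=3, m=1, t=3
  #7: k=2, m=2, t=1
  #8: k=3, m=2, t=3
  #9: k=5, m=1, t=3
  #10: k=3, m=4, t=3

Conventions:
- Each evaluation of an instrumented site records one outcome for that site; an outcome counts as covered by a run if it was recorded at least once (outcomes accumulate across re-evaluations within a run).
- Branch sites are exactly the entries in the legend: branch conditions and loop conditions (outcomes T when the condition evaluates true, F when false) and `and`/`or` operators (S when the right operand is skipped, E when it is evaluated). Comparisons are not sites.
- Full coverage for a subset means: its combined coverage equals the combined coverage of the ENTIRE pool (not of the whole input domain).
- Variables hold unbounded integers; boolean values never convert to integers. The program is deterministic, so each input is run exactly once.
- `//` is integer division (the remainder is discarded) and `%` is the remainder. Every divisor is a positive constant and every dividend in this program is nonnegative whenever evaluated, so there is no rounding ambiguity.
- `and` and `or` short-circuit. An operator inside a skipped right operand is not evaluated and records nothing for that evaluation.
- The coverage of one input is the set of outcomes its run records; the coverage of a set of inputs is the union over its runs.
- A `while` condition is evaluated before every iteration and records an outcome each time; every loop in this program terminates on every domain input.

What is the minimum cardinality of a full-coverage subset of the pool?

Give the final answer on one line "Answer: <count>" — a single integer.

input #1, k=3, m=4, t=1: outcomes B1=F, B2=E, B4=F, B6=T, B6=F, B7=F, B8=F
input #2, k=2, m=2, t=4: outcomes B1=F, B2=S, B4=T, B5=F, B6=T, B6=F, B7=T
input #3, k=5, m=4, t=1: outcomes B1=F, B2=E, B4=F, B6=T, B6=F, B7=F, B8=F
input #4, k=2, m=3, t=3: outcomes B1=F, B2=E, B4=T, B5=F, B6=T, B6=F, B7=T
input #5, k=3, m=2, t=4: outcomes B1=F, B2=S, B4=T, B5=F, B6=T, B6=F, B7=T
input #6, k=3, m=1, t=3: outcomes B1=F, B2=E, B4=T, B5=F, B6=T, B6=F, B7=T
input #7, k=2, m=2, t=1: outcomes B1=F, B2=S, B4=F, B6=T, B6=F, B7=F, B8=F
input #8, k=3, m=2, t=3: outcomes B1=F, B2=S, B4=T, B5=F, B6=T, B6=F, B7=T
input #9, k=5, m=1, t=3: outcomes B1=F, B2=E, B4=T, B5=F, B6=T, B6=F, B7=T
input #10, k=3, m=4, t=3: outcomes B1=F, B2=E, B4=T, B5=T, B6=T, B6=F, B7=T
pool-wide coverage (12 outcomes): B1=F, B2=S, B2=E, B4=T, B4=F, B5=T, B5=F, B6=T, B6=F, B7=T, B7=F, B8=F
no size-1 subset reaches all 12 outcomes (best union: 7/12)
no size-2 subset reaches all 12 outcomes (best union: 11/12)
at size 3, {1, 2, 10} reaches all 12 outcomes; every lexicographically earlier size-3 subset fails

Answer: 3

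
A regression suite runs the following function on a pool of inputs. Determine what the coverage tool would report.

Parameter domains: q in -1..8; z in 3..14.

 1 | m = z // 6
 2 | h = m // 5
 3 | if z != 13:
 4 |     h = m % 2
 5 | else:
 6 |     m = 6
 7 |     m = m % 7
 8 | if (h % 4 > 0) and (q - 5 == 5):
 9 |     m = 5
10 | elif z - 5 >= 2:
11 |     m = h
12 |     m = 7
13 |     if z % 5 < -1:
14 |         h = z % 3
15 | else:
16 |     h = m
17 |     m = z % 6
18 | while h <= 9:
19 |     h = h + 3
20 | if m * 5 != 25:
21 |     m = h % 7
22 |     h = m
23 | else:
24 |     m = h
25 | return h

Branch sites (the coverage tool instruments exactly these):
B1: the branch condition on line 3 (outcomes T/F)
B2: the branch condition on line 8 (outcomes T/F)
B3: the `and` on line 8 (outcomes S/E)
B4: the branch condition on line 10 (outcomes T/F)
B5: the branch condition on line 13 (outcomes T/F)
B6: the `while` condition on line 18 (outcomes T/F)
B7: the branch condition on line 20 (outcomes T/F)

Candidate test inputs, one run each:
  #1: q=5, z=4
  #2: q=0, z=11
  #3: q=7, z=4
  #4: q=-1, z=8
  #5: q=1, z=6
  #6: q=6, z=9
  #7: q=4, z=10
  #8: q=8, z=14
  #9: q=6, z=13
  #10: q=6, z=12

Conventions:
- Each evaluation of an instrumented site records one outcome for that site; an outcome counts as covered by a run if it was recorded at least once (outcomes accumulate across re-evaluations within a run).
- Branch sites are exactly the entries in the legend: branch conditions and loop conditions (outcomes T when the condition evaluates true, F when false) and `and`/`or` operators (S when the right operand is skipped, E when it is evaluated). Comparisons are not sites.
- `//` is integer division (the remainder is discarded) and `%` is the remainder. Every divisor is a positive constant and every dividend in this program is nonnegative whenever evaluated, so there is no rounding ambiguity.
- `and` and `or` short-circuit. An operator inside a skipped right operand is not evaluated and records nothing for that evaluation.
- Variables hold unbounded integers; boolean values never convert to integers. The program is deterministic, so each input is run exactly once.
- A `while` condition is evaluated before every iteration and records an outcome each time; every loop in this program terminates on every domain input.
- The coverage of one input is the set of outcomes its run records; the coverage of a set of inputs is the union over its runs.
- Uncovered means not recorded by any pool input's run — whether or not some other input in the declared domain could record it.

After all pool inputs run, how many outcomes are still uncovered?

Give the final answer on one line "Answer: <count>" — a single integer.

input #1, q=5, z=4: events B1->T, B3->S, B2->F, B4->F, B6->T, B6->T, B6->T, B6->T, B6->F, B7->T; outcomes B1=T, B2=F, B3=S, B4=F, B6=T, B6=F, B7=T
input #2, q=0, z=11: events B1->T, B3->E, B2->F, B4->T, B5->F, B6->T, B6->T, B6->T, B6->F, B7->T; outcomes B1=T, B2=F, B3=E, B4=T, B5=F, B6=T, B6=F, B7=T
input #3, q=7, z=4: events B1->T, B3->S, B2->F, B4->F, B6->T, B6->T, B6->T, B6->T, B6->F, B7->T; outcomes B1=T, B2=F, B3=S, B4=F, B6=T, B6=F, B7=T
input #4, q=-1, z=8: events B1->T, B3->E, B2->F, B4->T, B5->F, B6->T, B6->T, B6->T, B6->F, B7->T; outcomes B1=T, B2=F, B3=E, B4=T, B5=F, B6=T, B6=F, B7=T
input #5, q=1, z=6: events B1->T, B3->E, B2->F, B4->F, B6->T, B6->T, B6->T, B6->F, B7->T; outcomes B1=T, B2=F, B3=E, B4=F, B6=T, B6=F, B7=T
input #6, q=6, z=9: events B1->T, B3->E, B2->F, B4->T, B5->F, B6->T, B6->T, B6->T, B6->F, B7->T; outcomes B1=T, B2=F, B3=E, B4=T, B5=F, B6=T, B6=F, B7=T
input #7, q=4, z=10: events B1->T, B3->E, B2->F, B4->T, B5->F, B6->T, B6->T, B6->T, B6->F, B7->T; outcomes B1=T, B2=F, B3=E, B4=T, B5=F, B6=T, B6=F, B7=T
input #8, q=8, z=14: events B1->T, B3->S, B2->F, B4->T, B5->F, B6->T, B6->T, B6->T, B6->T, B6->F, B7->T; outcomes B1=T, B2=F, B3=S, B4=T, B5=F, B6=T, B6=F, B7=T
input #9, q=6, z=13: events B1->F, B3->S, B2->F, B4->T, B5->F, B6->T, B6->T, B6->T, B6->T, B6->F, B7->T; outcomes B1=F, B2=F, B3=S, B4=T, B5=F, B6=T, B6=F, B7=T
input #10, q=6, z=12: events B1->T, B3->S, B2->F, B4->T, B5->F, B6->T, B6->T, B6->T, B6->T, B6->F, B7->T; outcomes B1=T, B2=F, B3=S, B4=T, B5=F, B6=T, B6=F, B7=T
union over the pool: B1=T, B1=F, B2=F, B3=S, B3=E, B4=T, B4=F, B5=F, B6=T, B6=F, B7=T
uncovered (3 of 14): B2=T, B5=T, B7=F

Answer: 3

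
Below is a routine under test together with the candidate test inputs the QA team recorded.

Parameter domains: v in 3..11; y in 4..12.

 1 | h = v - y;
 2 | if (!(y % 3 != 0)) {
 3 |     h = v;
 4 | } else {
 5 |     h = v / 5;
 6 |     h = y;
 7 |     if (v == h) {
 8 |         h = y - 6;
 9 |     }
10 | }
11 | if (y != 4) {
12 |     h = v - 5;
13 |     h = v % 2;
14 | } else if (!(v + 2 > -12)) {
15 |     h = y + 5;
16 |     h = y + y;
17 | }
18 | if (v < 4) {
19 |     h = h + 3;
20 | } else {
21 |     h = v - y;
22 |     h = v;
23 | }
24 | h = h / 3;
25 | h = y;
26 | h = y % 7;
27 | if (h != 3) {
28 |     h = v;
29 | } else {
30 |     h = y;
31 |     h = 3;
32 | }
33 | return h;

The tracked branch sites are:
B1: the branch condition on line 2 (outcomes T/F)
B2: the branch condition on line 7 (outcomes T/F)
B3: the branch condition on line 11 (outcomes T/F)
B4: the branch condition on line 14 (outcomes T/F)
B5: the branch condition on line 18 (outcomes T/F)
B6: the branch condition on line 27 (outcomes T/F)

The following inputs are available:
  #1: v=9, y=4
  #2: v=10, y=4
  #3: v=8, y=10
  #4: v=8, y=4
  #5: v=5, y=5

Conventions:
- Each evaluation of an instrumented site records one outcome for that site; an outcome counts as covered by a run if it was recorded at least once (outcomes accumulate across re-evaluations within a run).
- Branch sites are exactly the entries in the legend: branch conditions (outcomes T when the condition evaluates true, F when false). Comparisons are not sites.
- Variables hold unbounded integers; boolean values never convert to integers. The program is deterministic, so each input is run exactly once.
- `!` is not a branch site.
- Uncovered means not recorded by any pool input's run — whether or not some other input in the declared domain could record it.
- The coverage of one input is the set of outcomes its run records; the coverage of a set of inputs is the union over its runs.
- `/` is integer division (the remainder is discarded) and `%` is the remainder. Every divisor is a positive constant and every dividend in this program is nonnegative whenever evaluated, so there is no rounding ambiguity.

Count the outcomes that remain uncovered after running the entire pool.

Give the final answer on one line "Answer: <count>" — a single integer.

test 1 (v=9, y=4) fires B1->F, B2->F, B3->F, B4->F, B5->F, B6->T; hits B1=F, B2=F, B3=F, B4=F, B5=F, B6=T
test 2 (v=10, y=4) fires B1->F, B2->F, B3->F, B4->F, B5->F, B6->T; hits B1=F, B2=F, B3=F, B4=F, B5=F, B6=T
test 3 (v=8, y=10) fires B1->F, B2->F, B3->T, B5->F, B6->F; hits B1=F, B2=F, B3=T, B5=F, B6=F
test 4 (v=8, y=4) fires B1->F, B2->F, B3->F, B4->F, B5->F, B6->T; hits B1=F, B2=F, B3=F, B4=F, B5=F, B6=T
test 5 (v=5, y=5) fires B1->F, B2->T, B3->T, B5->F, B6->T; hits B1=F, B2=T, B3=T, B5=F, B6=T
union over the pool: B1=F, B2=T, B2=F, B3=T, B3=F, B4=F, B5=F, B6=T, B6=F
uncovered (3 of 12): B1=T, B4=T, B5=T

Answer: 3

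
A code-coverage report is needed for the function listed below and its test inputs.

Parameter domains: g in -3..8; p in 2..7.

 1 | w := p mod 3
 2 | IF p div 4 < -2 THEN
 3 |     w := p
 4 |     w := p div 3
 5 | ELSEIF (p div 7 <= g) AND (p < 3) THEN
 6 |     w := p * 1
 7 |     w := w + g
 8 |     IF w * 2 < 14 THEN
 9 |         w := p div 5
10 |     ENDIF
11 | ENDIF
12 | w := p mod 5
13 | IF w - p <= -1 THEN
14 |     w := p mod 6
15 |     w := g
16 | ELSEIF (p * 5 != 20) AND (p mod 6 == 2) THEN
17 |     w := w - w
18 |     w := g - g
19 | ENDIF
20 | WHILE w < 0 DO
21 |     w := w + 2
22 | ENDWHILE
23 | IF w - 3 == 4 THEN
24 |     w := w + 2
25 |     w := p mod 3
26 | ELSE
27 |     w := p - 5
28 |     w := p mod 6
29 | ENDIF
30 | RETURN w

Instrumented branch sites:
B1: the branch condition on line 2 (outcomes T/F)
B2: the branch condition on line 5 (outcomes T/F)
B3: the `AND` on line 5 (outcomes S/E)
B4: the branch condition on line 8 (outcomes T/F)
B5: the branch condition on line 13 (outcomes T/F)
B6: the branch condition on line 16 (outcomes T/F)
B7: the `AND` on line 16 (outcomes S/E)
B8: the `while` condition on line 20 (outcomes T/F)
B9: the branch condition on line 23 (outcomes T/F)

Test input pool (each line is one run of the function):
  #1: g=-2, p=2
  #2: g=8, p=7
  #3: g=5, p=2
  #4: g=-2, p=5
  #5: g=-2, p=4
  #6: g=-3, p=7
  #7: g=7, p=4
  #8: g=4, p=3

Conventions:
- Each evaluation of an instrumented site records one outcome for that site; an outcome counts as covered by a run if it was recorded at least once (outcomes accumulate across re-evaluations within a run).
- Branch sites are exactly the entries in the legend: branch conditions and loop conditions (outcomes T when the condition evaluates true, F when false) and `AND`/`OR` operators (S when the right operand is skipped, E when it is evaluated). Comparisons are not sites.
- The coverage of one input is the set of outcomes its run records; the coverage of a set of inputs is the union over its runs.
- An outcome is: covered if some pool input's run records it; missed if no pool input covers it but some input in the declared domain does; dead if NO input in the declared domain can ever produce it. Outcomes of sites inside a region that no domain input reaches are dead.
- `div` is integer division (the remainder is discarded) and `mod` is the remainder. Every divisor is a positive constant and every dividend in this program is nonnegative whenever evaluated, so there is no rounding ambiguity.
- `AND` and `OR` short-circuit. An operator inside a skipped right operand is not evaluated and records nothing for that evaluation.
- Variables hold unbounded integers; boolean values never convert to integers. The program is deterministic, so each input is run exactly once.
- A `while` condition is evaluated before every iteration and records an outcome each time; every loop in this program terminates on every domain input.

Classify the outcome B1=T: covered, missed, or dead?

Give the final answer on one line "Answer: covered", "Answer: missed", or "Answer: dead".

no pool input records B1=T
checking all 72 inputs in the declared domain: B1=T is never recorded -> dead

Answer: dead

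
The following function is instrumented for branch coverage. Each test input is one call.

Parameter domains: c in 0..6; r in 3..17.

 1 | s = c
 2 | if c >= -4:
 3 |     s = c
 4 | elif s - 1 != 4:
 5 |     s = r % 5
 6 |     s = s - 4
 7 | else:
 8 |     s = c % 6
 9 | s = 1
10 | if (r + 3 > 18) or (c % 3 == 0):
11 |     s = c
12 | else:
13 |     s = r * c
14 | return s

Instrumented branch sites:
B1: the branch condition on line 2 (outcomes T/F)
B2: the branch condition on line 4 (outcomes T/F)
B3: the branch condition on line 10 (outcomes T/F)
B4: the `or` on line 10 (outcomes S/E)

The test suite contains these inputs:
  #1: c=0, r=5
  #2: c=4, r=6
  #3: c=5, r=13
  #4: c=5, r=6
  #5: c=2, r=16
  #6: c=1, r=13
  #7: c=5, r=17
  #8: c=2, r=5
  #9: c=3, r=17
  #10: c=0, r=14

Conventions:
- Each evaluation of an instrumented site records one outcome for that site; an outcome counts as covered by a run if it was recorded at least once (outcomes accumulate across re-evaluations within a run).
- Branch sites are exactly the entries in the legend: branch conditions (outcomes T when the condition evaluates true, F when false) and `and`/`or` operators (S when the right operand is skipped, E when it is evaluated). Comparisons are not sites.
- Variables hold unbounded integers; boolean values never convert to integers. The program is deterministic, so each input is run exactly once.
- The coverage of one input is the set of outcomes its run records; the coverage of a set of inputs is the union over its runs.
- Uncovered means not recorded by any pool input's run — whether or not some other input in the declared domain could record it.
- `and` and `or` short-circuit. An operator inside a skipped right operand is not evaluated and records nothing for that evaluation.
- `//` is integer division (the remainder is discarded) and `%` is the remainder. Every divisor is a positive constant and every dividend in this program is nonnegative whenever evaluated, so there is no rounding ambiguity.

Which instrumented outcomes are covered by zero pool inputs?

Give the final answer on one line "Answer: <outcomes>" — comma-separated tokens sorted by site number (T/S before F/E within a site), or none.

run #1 (c=0, r=5) runs B1->T, B4->E, B3->T; records B1=T, B3=T, B4=E
run #2 (c=4, r=6) runs B1->T, B4->E, B3->F; records B1=T, B3=F, B4=E
run #3 (c=5, r=13) runs B1->T, B4->E, B3->F; records B1=T, B3=F, B4=E
run #4 (c=5, r=6) runs B1->T, B4->E, B3->F; records B1=T, B3=F, B4=E
run #5 (c=2, r=16) runs B1->T, B4->S, B3->T; records B1=T, B3=T, B4=S
run #6 (c=1, r=13) runs B1->T, B4->E, B3->F; records B1=T, B3=F, B4=E
run #7 (c=5, r=17) runs B1->T, B4->S, B3->T; records B1=T, B3=T, B4=S
run #8 (c=2, r=5) runs B1->T, B4->E, B3->F; records B1=T, B3=F, B4=E
run #9 (c=3, r=17) runs B1->T, B4->S, B3->T; records B1=T, B3=T, B4=S
run #10 (c=0, r=14) runs B1->T, B4->E, B3->T; records B1=T, B3=T, B4=E
union over the pool: B1=T, B3=T, B3=F, B4=S, B4=E
uncovered (3 of 8): B1=F, B2=T, B2=F

Answer: B1=F, B2=T, B2=F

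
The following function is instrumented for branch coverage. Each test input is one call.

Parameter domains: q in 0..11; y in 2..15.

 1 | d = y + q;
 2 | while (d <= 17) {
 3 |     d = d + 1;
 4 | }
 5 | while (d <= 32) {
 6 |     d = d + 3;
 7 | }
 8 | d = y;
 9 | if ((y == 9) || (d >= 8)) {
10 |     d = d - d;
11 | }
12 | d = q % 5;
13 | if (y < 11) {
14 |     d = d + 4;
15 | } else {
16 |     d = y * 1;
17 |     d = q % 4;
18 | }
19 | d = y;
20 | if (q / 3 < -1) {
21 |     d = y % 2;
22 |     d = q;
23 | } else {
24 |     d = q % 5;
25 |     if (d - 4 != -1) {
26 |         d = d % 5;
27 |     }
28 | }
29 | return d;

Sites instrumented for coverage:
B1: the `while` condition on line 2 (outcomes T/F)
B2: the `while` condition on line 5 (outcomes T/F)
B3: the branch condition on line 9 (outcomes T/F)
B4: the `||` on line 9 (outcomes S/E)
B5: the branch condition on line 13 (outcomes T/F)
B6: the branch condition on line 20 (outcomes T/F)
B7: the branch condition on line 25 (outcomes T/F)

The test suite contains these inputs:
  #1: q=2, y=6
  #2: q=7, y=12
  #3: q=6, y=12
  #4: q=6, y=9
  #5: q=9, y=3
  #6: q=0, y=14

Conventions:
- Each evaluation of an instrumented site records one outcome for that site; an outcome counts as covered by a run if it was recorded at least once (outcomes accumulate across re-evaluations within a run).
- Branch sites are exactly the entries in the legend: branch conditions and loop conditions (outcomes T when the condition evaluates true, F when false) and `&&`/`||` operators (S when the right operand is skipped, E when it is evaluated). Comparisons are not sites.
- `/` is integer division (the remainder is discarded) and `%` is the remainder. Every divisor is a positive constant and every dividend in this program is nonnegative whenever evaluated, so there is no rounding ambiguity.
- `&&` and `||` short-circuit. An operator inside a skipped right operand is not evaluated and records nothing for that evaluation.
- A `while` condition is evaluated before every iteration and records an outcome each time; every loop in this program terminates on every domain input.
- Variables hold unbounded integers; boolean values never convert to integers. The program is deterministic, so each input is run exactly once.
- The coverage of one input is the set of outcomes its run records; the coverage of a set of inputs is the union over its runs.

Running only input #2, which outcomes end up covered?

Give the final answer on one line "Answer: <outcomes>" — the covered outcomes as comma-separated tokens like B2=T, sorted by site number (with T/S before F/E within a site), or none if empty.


Simulating input #2 (q=7, y=12) step by step:
  B1->F, B2->T, B2->T, B2->T, B2->T, B2->T, B2->F, B4->E, B3->T, B5->F
  B6->F, B7->T
collecting distinct outcomes: B1=F, B2=T, B2=F, B3=T, B4=E, B5=F, B6=F, B7=T
Answer: B1=F, B2=T, B2=F, B3=T, B4=E, B5=F, B6=F, B7=T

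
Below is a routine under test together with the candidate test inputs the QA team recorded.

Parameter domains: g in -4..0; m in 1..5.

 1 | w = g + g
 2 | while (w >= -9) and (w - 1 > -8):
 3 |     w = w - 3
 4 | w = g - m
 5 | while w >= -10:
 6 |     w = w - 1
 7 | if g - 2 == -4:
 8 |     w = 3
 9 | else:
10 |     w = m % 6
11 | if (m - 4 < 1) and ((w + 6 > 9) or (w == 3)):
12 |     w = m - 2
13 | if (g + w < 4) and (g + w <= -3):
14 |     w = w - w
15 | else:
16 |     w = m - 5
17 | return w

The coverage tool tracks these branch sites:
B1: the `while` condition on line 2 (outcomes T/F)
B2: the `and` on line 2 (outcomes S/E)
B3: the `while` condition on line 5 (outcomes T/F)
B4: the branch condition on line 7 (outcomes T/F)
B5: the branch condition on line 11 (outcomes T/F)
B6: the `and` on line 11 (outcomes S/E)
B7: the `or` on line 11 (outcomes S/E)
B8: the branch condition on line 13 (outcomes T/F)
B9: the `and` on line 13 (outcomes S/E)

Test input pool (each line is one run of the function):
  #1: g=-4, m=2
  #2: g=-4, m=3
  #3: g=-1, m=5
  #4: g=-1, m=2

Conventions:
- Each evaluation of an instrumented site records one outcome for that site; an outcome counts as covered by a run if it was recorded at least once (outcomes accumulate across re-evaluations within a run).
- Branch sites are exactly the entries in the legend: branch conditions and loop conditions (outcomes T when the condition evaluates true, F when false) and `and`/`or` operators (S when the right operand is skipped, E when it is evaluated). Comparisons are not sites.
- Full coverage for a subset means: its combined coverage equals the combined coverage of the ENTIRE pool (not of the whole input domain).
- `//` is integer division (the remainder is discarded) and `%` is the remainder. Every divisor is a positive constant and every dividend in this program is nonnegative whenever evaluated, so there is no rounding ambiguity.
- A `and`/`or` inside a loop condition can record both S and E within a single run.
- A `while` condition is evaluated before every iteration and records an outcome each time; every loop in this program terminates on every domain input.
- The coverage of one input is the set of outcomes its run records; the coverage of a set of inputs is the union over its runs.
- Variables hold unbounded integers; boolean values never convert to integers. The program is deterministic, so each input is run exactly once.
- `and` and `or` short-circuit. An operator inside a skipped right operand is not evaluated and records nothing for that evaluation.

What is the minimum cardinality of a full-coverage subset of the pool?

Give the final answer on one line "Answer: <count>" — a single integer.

input #1, g=-4, m=2: outcomes B1=F, B2=E, B3=T, B3=F, B4=F, B5=F, B6=E, B7=E, B8=F, B9=E
input #2, g=-4, m=3: outcomes B1=F, B2=E, B3=T, B3=F, B4=F, B5=T, B6=E, B7=E, B8=T, B9=E
input #3, g=-1, m=5: outcomes B1=T, B1=F, B2=E, B3=T, B3=F, B4=F, B5=F, B6=S, B8=F, B9=S
input #4, g=-1, m=2: outcomes B1=T, B1=F, B2=E, B3=T, B3=F, B4=F, B5=F, B6=E, B7=E, B8=F, B9=E
pool-wide coverage (15 outcomes): B1=T, B1=F, B2=E, B3=T, B3=F, B4=F, B5=T, B5=F, B6=S, B6=E, B7=E, B8=T, B8=F, B9=S, B9=E
size 1 is not enough: best union over all size-1 subsets is 11/15
at size 2, {2, 3} reaches all 15 outcomes; every lexicographically earlier size-2 subset fails

Answer: 2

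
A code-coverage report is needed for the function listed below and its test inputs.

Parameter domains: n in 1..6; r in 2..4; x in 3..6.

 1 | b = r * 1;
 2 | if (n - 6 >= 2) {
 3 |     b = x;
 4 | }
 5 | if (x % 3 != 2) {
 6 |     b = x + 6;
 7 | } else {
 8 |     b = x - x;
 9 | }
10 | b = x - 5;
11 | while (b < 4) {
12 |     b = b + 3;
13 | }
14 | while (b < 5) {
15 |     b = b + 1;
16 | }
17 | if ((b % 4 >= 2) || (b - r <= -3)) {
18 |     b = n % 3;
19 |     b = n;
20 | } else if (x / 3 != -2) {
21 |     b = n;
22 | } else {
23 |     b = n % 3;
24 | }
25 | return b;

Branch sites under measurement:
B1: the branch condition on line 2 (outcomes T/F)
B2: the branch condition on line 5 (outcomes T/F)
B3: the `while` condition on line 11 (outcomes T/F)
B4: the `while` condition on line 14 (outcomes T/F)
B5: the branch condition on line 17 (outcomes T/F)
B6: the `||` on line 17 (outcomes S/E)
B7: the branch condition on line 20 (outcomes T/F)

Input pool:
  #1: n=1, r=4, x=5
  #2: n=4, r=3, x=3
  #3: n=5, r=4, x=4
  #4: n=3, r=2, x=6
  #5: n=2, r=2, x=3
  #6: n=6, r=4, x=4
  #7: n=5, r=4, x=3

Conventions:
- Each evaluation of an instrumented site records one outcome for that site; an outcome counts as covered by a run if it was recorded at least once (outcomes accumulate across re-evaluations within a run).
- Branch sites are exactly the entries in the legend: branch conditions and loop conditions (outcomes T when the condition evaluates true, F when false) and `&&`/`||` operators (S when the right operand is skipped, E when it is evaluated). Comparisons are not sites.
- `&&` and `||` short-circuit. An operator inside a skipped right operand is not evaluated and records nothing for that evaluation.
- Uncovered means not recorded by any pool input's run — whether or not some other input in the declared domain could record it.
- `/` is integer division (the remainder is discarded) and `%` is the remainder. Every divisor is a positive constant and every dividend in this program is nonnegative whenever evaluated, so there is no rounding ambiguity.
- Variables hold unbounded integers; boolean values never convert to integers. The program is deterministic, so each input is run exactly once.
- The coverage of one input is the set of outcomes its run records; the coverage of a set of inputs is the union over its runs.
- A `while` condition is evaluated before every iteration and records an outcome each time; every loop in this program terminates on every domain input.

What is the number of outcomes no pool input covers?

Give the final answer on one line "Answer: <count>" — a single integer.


input #1 (n=1, r=4, x=5): events B1->F, B2->F, B3->T, B3->T, B3->F, B4->F, B6->S, B5->T; covers B1=F, B2=F, B3=T, B3=F, B4=F, B5=T, B6=S
input #2 (n=4, r=3, x=3): events B1->F, B2->T, B3->T, B3->T, B3->F, B4->T, B4->F, B6->E, B5->F, B7->T; covers B1=F, B2=T, B3=T, B3=F, B4=T, B4=F, B5=F, B6=E, B7=T
input #3 (n=5, r=4, x=4): events B1->F, B2->T, B3->T, B3->T, B3->F, B4->F, B6->E, B5->F, B7->T; covers B1=F, B2=T, B3=T, B3=F, B4=F, B5=F, B6=E, B7=T
input #4 (n=3, r=2, x=6): events B1->F, B2->T, B3->T, B3->F, B4->T, B4->F, B6->E, B5->F, B7->T; covers B1=F, B2=T, B3=T, B3=F, B4=T, B4=F, B5=F, B6=E, B7=T
input #5 (n=2, r=2, x=3): events B1->F, B2->T, B3->T, B3->T, B3->F, B4->T, B4->F, B6->E, B5->F, B7->T; covers B1=F, B2=T, B3=T, B3=F, B4=T, B4=F, B5=F, B6=E, B7=T
input #6 (n=6, r=4, x=4): events B1->F, B2->T, B3->T, B3->T, B3->F, B4->F, B6->E, B5->F, B7->T; covers B1=F, B2=T, B3=T, B3=F, B4=F, B5=F, B6=E, B7=T
input #7 (n=5, r=4, x=3): events B1->F, B2->T, B3->T, B3->T, B3->F, B4->T, B4->F, B6->E, B5->F, B7->T; covers B1=F, B2=T, B3=T, B3=F, B4=T, B4=F, B5=F, B6=E, B7=T
union over the pool: B1=F, B2=T, B2=F, B3=T, B3=F, B4=T, B4=F, B5=T, B5=F, B6=S, B6=E, B7=T
uncovered (2 of 14): B1=T, B7=F
Answer: 2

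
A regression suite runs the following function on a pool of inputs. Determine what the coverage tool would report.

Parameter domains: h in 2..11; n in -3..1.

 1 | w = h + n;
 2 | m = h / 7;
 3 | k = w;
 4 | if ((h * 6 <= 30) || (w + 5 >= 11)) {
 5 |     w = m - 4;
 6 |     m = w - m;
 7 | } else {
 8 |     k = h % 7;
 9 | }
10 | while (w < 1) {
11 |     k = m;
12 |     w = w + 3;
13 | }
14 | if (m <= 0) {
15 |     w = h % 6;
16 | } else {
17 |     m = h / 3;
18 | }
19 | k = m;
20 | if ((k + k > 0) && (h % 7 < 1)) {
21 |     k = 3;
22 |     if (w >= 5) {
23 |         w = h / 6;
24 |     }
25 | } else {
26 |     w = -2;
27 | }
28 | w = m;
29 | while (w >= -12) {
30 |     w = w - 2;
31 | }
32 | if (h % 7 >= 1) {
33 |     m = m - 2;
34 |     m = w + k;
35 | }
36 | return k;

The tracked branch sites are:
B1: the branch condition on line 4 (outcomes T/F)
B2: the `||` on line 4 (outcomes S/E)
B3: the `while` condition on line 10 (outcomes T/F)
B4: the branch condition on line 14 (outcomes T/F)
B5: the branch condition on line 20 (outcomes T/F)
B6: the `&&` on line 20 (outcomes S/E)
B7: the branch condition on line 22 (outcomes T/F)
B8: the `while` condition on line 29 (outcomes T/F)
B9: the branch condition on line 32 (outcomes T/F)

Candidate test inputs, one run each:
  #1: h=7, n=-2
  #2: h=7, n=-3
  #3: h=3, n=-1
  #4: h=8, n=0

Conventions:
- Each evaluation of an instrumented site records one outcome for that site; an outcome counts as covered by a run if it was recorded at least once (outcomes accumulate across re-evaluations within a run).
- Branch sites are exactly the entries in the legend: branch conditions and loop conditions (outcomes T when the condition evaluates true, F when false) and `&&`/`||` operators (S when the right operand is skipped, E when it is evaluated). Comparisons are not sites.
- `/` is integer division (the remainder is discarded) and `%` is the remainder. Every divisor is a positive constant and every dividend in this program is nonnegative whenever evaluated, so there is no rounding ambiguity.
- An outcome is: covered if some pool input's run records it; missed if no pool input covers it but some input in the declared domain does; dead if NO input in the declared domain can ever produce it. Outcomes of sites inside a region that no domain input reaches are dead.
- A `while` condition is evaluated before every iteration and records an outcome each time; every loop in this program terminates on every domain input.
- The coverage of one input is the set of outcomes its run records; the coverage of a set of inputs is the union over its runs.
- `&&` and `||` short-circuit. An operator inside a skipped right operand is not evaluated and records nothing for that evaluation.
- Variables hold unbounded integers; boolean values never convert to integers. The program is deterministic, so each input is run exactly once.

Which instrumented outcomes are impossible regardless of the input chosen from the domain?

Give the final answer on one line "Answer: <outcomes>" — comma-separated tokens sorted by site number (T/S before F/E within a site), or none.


exhaustive pass over the 50-input domain:
  reachable outcomes have witnesses, e.g. B1=T (e.g. h=2, n=-3), B1=F (e.g. h=6, n=-3), B2=S (e.g. h=2, n=-3), B2=E (e.g. h=6, n=-3)
Answer: none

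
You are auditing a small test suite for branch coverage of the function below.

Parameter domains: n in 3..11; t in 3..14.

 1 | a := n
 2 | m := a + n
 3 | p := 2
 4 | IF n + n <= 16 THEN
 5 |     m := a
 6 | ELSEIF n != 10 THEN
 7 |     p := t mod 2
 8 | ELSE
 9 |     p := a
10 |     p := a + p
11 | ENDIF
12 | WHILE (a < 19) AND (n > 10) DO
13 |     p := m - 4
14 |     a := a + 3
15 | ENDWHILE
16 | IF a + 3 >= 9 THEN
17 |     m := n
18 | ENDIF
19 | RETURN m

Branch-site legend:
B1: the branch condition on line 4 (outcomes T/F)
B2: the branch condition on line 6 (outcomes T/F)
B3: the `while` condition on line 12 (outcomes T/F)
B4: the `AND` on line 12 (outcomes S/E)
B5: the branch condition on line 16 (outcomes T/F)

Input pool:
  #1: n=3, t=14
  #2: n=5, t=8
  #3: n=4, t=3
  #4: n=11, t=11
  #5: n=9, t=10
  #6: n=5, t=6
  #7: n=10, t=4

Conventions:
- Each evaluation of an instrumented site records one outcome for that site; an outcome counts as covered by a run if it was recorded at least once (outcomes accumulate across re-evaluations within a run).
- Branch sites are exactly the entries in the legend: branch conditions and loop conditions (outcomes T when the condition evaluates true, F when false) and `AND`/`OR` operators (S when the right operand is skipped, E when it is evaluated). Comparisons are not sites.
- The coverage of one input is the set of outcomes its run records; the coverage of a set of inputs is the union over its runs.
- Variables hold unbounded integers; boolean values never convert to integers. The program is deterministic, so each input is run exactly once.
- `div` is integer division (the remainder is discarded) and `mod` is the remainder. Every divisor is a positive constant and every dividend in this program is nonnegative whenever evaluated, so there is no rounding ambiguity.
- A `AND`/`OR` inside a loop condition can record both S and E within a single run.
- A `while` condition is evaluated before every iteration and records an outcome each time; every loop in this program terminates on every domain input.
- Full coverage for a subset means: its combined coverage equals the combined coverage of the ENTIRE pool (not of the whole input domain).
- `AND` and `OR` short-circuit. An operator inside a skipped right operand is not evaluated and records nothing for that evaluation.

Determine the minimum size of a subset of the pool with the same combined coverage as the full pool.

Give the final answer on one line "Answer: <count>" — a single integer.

run #1 (n=3, t=14) records B1=T, B3=F, B4=E, B5=F
run #2 (n=5, t=8) records B1=T, B3=F, B4=E, B5=F
run #3 (n=4, t=3) records B1=T, B3=F, B4=E, B5=F
run #4 (n=11, t=11) records B1=F, B2=T, B3=T, B3=F, B4=S, B4=E, B5=T
run #5 (n=9, t=10) records B1=F, B2=T, B3=F, B4=E, B5=T
run #6 (n=5, t=6) records B1=T, B3=F, B4=E, B5=F
run #7 (n=10, t=4) records B1=F, B2=F, B3=F, B4=E, B5=T
the full pool covers 10 outcomes: B1=T, B1=F, B2=T, B2=F, B3=T, B3=F, B4=S, B4=E, B5=T, B5=F
size 1 is not enough: best union over all size-1 subsets is 7/10
size 2 is not enough: best union over all size-2 subsets is 9/10
at size 3, {1, 4, 7} reaches all 10 outcomes; every lexicographically earlier size-3 subset fails

Answer: 3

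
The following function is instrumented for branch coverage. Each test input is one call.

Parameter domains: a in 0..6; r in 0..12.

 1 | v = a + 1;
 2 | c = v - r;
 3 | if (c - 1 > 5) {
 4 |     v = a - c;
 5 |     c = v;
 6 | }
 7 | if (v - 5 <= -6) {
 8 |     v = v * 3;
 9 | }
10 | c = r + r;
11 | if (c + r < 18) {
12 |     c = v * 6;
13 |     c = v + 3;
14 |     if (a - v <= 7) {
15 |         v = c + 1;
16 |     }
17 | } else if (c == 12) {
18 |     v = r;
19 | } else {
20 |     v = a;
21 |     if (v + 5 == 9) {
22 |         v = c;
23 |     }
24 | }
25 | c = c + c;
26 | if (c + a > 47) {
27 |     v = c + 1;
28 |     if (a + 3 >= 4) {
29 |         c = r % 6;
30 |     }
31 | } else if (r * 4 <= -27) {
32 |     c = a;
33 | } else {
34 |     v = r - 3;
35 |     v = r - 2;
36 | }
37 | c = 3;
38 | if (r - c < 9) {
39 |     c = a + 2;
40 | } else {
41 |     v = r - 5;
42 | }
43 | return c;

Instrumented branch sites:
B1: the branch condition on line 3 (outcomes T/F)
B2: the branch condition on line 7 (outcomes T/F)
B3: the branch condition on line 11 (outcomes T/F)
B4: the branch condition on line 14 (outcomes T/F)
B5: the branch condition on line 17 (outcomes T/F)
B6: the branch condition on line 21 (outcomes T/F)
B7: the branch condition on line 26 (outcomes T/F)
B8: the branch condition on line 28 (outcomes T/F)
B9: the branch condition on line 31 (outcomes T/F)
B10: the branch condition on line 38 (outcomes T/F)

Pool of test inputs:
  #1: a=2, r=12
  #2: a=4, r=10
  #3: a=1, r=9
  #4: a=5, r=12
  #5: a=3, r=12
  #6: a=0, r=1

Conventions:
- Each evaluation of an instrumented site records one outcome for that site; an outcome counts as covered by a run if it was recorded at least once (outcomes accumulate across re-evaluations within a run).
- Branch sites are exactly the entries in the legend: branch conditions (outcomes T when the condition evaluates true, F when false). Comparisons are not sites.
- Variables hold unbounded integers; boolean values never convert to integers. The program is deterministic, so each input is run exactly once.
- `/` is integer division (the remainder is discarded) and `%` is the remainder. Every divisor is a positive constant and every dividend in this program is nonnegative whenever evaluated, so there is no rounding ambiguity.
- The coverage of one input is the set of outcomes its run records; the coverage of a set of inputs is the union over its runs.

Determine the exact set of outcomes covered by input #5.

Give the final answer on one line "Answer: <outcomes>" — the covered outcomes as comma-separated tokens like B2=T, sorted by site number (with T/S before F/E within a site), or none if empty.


Event log for input #5 (a=3, r=12):
  B1->F, B2->F, B3->F, B5->F, B6->F, B7->T, B8->T, B10->F
collecting distinct outcomes: B1=F, B2=F, B3=F, B5=F, B6=F, B7=T, B8=T, B10=F
Answer: B1=F, B2=F, B3=F, B5=F, B6=F, B7=T, B8=T, B10=F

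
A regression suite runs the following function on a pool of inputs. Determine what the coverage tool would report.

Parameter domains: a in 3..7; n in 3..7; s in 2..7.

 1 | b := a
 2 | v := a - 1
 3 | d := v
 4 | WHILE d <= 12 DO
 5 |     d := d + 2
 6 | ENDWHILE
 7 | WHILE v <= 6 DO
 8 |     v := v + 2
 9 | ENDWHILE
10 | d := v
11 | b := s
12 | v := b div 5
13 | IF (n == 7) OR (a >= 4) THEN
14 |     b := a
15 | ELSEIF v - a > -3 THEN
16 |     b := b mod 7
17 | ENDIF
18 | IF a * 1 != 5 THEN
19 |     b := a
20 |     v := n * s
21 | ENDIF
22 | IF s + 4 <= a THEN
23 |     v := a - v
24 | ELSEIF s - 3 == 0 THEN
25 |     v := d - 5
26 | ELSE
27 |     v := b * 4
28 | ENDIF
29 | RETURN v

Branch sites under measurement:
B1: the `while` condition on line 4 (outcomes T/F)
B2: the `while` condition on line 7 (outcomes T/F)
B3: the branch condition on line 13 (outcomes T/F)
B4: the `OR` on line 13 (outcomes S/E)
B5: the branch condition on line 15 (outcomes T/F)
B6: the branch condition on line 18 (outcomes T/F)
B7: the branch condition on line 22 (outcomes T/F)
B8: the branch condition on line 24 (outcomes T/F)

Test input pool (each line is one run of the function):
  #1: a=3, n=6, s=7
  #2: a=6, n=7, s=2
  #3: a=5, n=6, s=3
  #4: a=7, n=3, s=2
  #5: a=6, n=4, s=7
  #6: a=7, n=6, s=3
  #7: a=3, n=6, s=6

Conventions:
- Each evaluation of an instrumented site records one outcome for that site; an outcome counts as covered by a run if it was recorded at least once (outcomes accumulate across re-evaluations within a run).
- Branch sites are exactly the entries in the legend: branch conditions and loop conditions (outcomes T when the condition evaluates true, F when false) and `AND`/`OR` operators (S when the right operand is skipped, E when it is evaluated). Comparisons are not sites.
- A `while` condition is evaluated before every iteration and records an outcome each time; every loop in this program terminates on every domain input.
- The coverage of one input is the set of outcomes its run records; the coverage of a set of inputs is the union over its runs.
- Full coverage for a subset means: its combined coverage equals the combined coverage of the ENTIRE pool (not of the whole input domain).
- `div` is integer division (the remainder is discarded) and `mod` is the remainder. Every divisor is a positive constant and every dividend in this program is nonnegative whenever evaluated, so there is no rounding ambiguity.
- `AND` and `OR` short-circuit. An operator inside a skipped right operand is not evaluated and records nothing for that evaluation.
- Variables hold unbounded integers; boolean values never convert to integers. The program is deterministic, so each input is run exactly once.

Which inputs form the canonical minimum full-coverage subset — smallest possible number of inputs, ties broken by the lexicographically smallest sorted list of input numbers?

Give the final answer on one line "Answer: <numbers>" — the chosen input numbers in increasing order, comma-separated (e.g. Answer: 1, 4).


input #1 (a=3, n=6, s=7): events B1->T, B1->T, B1->T, B1->T, B1->T, B1->T, B1->F, B2->T, B2->T, B2->T, B2->F, B4->E, B3->F, B5->T, ...; covers B1=T, B1=F, B2=T, B2=F, B3=F, B4=E, B5=T, B6=T, B7=F, B8=F
input #2 (a=6, n=7, s=2): events B1->T, B1->T, B1->T, B1->T, B1->F, B2->T, B2->F, B4->S, B3->T, B6->T, B7->T; covers B1=T, B1=F, B2=T, B2=F, B3=T, B4=S, B6=T, B7=T
input #3 (a=5, n=6, s=3): events B1->T, B1->T, B1->T, B1->T, B1->T, B1->F, B2->T, B2->T, B2->F, B4->E, B3->T, B6->F, B7->F, B8->T; covers B1=T, B1=F, B2=T, B2=F, B3=T, B4=E, B6=F, B7=F, B8=T
input #4 (a=7, n=3, s=2): events B1->T, B1->T, B1->T, B1->T, B1->F, B2->T, B2->F, B4->E, B3->T, B6->T, B7->T; covers B1=T, B1=F, B2=T, B2=F, B3=T, B4=E, B6=T, B7=T
input #5 (a=6, n=4, s=7): events B1->T, B1->T, B1->T, B1->T, B1->F, B2->T, B2->F, B4->E, B3->T, B6->T, B7->F, B8->F; covers B1=T, B1=F, B2=T, B2=F, B3=T, B4=E, B6=T, B7=F, B8=F
input #6 (a=7, n=6, s=3): events B1->T, B1->T, B1->T, B1->T, B1->F, B2->T, B2->F, B4->E, B3->T, B6->T, B7->T; covers B1=T, B1=F, B2=T, B2=F, B3=T, B4=E, B6=T, B7=T
input #7 (a=3, n=6, s=6): events B1->T, B1->T, B1->T, B1->T, B1->T, B1->T, B1->F, B2->T, B2->T, B2->T, B2->F, B4->E, B3->F, B5->T, ...; covers B1=T, B1=F, B2=T, B2=F, B3=F, B4=E, B5=T, B6=T, B7=F, B8=F
together the pool reaches 15 outcomes: B1=T, B1=F, B2=T, B2=F, B3=T, B3=F, B4=S, B4=E, B5=T, B6=T, B6=F, B7=T, B7=F, B8=T, B8=F
no size-1 subset reaches all 15 outcomes (best union: 10/15)
no size-2 subset reaches all 15 outcomes (best union: 13/15)
size 3: inputs {1, 2, 3} cover all 15 outcomes, and no lexicographically smaller subset of this size does
Answer: 1, 2, 3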